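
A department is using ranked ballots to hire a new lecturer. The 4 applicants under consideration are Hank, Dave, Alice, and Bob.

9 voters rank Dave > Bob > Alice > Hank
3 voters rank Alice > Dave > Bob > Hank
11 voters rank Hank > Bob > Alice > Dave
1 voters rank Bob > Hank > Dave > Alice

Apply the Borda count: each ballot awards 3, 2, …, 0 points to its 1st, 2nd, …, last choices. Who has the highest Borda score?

Bob

Borda scores:
  Hank: 9·0 + 3·0 + 11·3 + 2 = 35
  Dave: 9·3 + 3·2 + 11·0 + 1 = 34
  Alice: 9·1 + 3·3 + 11·1 + 0 = 29
  Bob: 9·2 + 3·1 + 11·2 + 3 = 46
Bob has the highest total.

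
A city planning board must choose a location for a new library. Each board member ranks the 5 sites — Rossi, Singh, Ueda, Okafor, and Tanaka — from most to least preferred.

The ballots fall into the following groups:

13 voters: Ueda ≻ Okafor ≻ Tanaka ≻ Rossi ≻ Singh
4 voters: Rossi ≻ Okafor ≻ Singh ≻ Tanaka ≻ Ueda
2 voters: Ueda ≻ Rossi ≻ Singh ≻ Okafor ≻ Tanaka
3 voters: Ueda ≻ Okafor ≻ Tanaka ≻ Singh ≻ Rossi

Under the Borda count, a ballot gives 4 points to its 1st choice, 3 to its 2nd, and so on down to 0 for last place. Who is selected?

Ueda

Borda scores:
  Rossi: 13·1 + 4·4 + 2·3 + 3·0 = 35
  Singh: 13·0 + 4·2 + 2·2 + 3·1 = 15
  Ueda: 13·4 + 4·0 + 2·4 + 3·4 = 72
  Okafor: 13·3 + 4·3 + 2·1 + 3·3 = 62
  Tanaka: 13·2 + 4·1 + 2·0 + 3·2 = 36
Ueda has the highest total.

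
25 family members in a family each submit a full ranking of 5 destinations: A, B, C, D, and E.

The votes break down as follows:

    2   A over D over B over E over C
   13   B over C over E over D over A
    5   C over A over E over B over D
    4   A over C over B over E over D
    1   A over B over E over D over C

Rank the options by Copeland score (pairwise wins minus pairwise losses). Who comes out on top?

Pairwise results:
  A vs B: B wins 13–12.
  A vs C: C wins 18–7.
  A vs D: D wins 13–12.
  A vs E: E wins 13–12.
  B vs C: B wins 16–9.
  B vs D: B wins 23–2.
  B vs E: B wins 20–5.
  C vs D: C wins 22–3.
  C vs E: C wins 22–3.
  D vs E: E wins 23–2.
Copeland scores (wins − losses):
  A: 0 − 4 = -4
  B: 4 − 0 = 4
  C: 3 − 1 = 2
  D: 1 − 3 = -2
  E: 2 − 2 = 0
B has the best Copeland score.

B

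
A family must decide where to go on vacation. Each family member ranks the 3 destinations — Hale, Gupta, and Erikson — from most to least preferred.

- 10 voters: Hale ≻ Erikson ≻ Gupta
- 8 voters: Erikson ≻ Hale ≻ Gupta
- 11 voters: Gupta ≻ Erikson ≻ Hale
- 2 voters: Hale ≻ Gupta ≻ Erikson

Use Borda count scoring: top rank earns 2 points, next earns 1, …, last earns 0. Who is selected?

Borda scores:
  Hale: 10·2 + 8·1 + 11·0 + 2·2 = 32
  Gupta: 10·0 + 8·0 + 11·2 + 2·1 = 24
  Erikson: 10·1 + 8·2 + 11·1 + 2·0 = 37
Erikson has the highest total.

Erikson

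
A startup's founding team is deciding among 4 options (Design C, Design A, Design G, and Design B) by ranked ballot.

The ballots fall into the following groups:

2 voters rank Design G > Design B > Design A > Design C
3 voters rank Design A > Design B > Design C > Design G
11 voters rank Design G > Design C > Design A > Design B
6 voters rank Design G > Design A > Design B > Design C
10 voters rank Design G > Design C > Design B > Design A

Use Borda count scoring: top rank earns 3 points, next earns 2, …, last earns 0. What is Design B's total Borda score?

26

Borda scores:
  Design C: 2·0 + 3·1 + 11·2 + 6·0 + 10·2 = 45
  Design A: 2·1 + 3·3 + 11·1 + 6·2 + 10·0 = 34
  Design G: 2·3 + 3·0 + 11·3 + 6·3 + 10·3 = 87
  Design B: 2·2 + 3·2 + 11·0 + 6·1 + 10·1 = 26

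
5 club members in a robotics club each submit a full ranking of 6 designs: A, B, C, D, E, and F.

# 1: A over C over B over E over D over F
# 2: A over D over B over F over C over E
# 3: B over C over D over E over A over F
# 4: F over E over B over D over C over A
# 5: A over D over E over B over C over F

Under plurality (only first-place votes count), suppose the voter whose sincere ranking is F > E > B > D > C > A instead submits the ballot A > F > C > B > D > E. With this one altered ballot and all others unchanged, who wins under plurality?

A

First-place totals with the altered ballot: A 4, B 1, C 0, D 0, E 0, F 0.
The winner is unchanged: still A.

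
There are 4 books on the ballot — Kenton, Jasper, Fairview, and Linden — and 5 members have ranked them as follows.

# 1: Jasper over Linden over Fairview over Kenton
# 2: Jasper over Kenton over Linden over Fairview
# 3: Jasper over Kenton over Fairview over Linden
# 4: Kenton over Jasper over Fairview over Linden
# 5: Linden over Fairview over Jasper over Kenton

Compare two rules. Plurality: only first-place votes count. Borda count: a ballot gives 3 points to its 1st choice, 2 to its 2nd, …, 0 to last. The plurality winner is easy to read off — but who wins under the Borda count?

Plurality first-place counts: Kenton 1, Jasper 3, Fairview 0, Linden 1 → Jasper.
Borda totals: Kenton 7, Jasper 12, Fairview 5, Linden 6 → Jasper.

Jasper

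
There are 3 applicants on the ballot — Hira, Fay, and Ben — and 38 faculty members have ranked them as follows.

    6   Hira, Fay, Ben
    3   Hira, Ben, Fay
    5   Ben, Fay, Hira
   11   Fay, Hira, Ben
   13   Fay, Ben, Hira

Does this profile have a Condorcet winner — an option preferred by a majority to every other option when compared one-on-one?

Yes

Head-to-head results (38 voters total):
Hira vs Fay: Fay wins 29–9.
Hira vs Ben: Hira wins 20–18.
Fay vs Ben: Fay wins 30–8.
Fay beats each rival — Hira (29–9), Ben (30–8) — so Fay is the Condorcet winner.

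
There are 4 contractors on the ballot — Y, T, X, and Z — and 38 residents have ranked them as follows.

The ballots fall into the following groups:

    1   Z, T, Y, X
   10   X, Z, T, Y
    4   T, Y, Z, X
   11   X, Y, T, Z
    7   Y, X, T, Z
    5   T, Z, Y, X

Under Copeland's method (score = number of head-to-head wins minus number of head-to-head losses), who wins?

Pairwise results:
  Y vs T: T wins 20–18.
  Y vs X: X wins 21–17.
  Y vs Z: Y wins 22–16.
  T vs X: X wins 28–10.
  T vs Z: T wins 27–11.
  X vs Z: X wins 28–10.
Copeland scores (wins − losses):
  Y: 1 − 2 = -1
  T: 2 − 1 = 1
  X: 3 − 0 = 3
  Z: 0 − 3 = -3
X has the best Copeland score.

X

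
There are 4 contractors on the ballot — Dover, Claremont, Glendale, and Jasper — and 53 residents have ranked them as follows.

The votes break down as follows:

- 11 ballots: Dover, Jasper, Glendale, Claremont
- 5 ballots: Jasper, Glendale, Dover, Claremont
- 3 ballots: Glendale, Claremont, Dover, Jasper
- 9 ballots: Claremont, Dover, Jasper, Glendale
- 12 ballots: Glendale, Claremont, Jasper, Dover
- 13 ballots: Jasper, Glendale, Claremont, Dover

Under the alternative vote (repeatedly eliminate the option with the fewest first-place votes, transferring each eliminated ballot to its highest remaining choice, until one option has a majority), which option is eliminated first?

Round 1: Jasper 18, Glendale 15, Dover 11, Claremont 9. Claremont has the fewest and is eliminated.
Round 2: Dover 20, Jasper 18, Glendale 15. Glendale has the fewest and is eliminated.
Round 3: Jasper 30, Dover 23. Jasper has a majority.

Claremont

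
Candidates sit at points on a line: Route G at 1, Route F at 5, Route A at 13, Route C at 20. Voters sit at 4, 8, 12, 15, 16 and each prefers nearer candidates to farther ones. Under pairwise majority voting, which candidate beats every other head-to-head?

With single-peaked preferences on a line, the Condorcet winner is the candidate closest to the median voter.
The median voter (position 12) is closest to Route A at 13.
Check: Route A vs Route C — voters closer to Route A: 5 of 5.

Route A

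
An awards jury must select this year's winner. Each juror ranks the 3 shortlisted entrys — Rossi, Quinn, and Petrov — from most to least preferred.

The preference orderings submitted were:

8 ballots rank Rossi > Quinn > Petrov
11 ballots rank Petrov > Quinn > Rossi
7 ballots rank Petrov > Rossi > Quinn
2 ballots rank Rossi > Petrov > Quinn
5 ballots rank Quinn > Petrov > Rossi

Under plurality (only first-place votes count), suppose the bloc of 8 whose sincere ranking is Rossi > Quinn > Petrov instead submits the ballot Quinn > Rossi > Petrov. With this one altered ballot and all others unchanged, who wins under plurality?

First-place totals with the altered ballot: Rossi 2, Quinn 13, Petrov 18.
The winner is unchanged: still Petrov.

Petrov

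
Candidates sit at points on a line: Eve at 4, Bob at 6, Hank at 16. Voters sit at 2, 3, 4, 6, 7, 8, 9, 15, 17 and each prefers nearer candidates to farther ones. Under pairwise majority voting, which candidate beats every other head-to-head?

With single-peaked preferences on a line, the Condorcet winner is the candidate closest to the median voter.
The median voter (position 7) is closest to Bob at 6.
Check: Bob vs Hank — voters closer to Bob: 7 of 9.

Bob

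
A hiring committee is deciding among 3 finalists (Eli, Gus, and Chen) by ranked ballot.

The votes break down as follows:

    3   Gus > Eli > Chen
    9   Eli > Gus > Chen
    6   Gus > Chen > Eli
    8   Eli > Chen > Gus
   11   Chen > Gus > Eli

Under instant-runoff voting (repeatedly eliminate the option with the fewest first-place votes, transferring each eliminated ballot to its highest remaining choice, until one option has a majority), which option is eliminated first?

Round 1: Eli 17, Chen 11, Gus 9. Gus has the fewest and is eliminated.
Round 2: Eli 20, Chen 17. Eli has a majority.

Gus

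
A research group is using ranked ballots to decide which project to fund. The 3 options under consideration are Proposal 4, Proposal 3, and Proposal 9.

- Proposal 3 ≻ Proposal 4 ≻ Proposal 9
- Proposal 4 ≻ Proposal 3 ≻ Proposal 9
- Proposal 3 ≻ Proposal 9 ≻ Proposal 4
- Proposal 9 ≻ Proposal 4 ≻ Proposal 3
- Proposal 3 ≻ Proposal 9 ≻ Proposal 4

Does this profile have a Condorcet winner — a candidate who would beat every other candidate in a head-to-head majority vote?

Head-to-head results (5 voters total):
Proposal 4 vs Proposal 3: Proposal 3 wins 3–2.
Proposal 4 vs Proposal 9: Proposal 9 wins 3–2.
Proposal 3 vs Proposal 9: Proposal 3 wins 4–1.
Proposal 3 beats each rival — Proposal 4 (3–2), Proposal 9 (4–1) — so Proposal 3 is the Condorcet winner.

Yes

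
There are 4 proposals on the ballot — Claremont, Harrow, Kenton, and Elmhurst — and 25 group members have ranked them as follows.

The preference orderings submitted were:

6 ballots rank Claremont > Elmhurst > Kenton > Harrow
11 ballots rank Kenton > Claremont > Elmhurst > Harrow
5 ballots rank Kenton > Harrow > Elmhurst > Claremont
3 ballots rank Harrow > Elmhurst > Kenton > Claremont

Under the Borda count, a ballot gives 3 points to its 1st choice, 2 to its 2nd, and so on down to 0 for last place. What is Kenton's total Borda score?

Borda scores:
  Claremont: 6·3 + 11·2 + 5·0 + 3·0 = 40
  Harrow: 6·0 + 11·0 + 5·2 + 3·3 = 19
  Kenton: 6·1 + 11·3 + 5·3 + 3·1 = 57
  Elmhurst: 6·2 + 11·1 + 5·1 + 3·2 = 34

57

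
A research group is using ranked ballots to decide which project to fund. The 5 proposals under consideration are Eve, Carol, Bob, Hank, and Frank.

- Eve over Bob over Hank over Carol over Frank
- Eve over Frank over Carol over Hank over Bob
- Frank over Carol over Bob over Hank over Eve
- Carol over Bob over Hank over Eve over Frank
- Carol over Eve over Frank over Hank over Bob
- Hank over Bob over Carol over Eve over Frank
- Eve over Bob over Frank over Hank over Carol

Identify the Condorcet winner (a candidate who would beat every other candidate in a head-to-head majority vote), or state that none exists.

Carol

Head-to-head results (7 voters total):
Eve vs Carol: Carol wins 4–3.
Eve vs Bob: Eve wins 4–3.
Eve vs Hank: Eve wins 4–3.
Eve vs Frank: Eve wins 6–1.
Carol vs Bob: Carol wins 4–3.
Carol vs Hank: Carol wins 4–3.
Carol vs Frank: Carol wins 4–3.
Bob vs Hank: Bob wins 4–3.
Bob vs Frank: Bob wins 4–3.
Hank vs Frank: Frank wins 4–3.
Carol beats each rival — Eve (4–3), Bob (4–3), Hank (4–3), Frank (4–3) — so Carol is the Condorcet winner.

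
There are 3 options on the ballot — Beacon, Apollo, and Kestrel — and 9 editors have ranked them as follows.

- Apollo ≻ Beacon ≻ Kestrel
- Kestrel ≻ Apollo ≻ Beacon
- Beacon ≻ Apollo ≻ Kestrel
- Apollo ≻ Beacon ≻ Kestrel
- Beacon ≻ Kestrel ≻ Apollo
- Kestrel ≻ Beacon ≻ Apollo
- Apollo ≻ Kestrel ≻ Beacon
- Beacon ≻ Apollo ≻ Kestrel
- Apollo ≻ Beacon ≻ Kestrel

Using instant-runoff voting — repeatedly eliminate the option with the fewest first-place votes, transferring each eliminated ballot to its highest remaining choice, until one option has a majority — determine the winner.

Round 1: Apollo 4, Beacon 3, Kestrel 2. Kestrel has the fewest and is eliminated.
Round 2: Apollo 5, Beacon 4. Apollo has a majority.

Apollo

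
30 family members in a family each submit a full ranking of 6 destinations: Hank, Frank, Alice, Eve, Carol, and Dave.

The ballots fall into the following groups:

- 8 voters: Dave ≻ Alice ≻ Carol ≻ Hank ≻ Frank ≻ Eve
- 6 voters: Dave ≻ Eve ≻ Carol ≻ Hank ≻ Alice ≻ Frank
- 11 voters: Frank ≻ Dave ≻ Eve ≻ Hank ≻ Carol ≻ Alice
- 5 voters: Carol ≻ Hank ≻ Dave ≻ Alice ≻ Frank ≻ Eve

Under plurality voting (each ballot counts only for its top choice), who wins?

First-place vote totals:
  Hank: 0
  Frank: 11
  Alice: 0
  Eve: 0
  Carol: 5
  Dave: 14
Dave has the most first-place votes.

Dave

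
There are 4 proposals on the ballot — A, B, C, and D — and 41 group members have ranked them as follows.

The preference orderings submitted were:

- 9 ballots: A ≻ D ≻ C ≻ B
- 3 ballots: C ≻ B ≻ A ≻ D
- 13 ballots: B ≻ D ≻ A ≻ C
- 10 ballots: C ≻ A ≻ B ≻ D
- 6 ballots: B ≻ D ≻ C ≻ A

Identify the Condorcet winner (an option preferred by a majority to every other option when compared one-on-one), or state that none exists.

Head-to-head results (41 voters total):
A vs B: B wins 22–19.
A vs C: A wins 22–19.
A vs D: A wins 22–19.
B vs C: C wins 22–19.
B vs D: B wins 32–9.
C vs D: D wins 28–13.
No candidate beats all others: A beats C beats B beats A, a majority cycle.

None — there is no Condorcet winner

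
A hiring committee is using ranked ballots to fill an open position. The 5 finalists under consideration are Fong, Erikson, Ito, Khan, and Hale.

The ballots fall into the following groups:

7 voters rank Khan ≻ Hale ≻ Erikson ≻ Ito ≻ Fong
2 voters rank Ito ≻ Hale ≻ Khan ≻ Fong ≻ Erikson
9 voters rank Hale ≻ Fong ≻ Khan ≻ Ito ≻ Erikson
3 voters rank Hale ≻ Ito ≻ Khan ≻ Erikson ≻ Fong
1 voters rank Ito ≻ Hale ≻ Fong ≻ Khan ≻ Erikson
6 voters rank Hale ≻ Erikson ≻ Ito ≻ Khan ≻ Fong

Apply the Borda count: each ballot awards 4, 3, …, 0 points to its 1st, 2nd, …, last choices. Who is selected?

Hale

Borda scores:
  Fong: 7·0 + 2·1 + 9·3 + 3·0 + 2 + 6·0 = 31
  Erikson: 7·2 + 2·0 + 9·0 + 3·1 + 0 + 6·3 = 35
  Ito: 7·1 + 2·4 + 9·1 + 3·3 + 4 + 6·2 = 49
  Khan: 7·4 + 2·2 + 9·2 + 3·2 + 1 + 6·1 = 63
  Hale: 7·3 + 2·3 + 9·4 + 3·4 + 3 + 6·4 = 102
Hale has the highest total.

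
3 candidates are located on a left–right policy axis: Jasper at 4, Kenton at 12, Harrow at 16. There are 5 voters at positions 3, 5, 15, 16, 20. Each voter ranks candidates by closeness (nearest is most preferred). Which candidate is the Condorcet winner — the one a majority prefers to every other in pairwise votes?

With single-peaked preferences on a line, the Condorcet winner is the candidate closest to the median voter.
The median voter (position 15) is closest to Harrow at 16.
Check: Harrow vs Jasper — voters closer to Harrow: 3 of 5.

Harrow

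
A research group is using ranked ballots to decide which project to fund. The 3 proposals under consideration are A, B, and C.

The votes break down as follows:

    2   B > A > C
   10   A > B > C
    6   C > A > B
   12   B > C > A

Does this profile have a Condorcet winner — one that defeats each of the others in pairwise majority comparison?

No

Head-to-head results (30 voters total):
A vs B: A wins 16–14.
A vs C: C wins 18–12.
B vs C: B wins 24–6.
No candidate beats all others: A beats B beats C beats A, a majority cycle.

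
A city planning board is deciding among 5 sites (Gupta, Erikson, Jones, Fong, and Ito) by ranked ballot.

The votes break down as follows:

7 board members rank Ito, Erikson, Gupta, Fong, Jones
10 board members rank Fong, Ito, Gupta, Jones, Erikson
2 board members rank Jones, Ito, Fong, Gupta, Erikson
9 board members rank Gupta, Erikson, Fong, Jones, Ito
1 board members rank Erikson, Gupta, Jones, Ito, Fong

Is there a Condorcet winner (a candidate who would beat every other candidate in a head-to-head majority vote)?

No

Head-to-head results (29 voters total):
Gupta vs Erikson: Gupta wins 21–8.
Gupta vs Jones: Gupta wins 27–2.
Gupta vs Fong: Gupta wins 17–12.
Gupta vs Ito: Ito wins 19–10.
Erikson vs Jones: Erikson wins 17–12.
Erikson vs Fong: Erikson wins 17–12.
Erikson vs Ito: Ito wins 19–10.
Jones vs Fong: Fong wins 26–3.
Jones vs Ito: Ito wins 17–12.
Fong vs Ito: Fong wins 19–10.
No candidate beats all others: Gupta beats Fong beats Ito beats Gupta, a majority cycle.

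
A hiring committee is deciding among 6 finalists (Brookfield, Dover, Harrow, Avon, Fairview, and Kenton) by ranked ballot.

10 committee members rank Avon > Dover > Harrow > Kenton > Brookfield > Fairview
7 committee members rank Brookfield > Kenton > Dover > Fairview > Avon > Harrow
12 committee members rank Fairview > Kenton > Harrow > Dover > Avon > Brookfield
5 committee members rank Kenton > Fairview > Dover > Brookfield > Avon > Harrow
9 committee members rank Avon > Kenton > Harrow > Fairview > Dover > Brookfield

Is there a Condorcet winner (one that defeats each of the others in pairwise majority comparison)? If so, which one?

Kenton

Head-to-head results (43 voters total):
Brookfield vs Dover: Dover wins 36–7.
Brookfield vs Harrow: Harrow wins 31–12.
Brookfield vs Avon: Avon wins 31–12.
Brookfield vs Fairview: Fairview wins 26–17.
Brookfield vs Kenton: Kenton wins 36–7.
Dover vs Harrow: Dover wins 22–21.
Dover vs Avon: Dover wins 24–19.
Dover vs Fairview: Fairview wins 26–17.
Dover vs Kenton: Kenton wins 33–10.
Harrow vs Avon: Avon wins 31–12.
Harrow vs Fairview: Fairview wins 24–19.
Harrow vs Kenton: Kenton wins 33–10.
Avon vs Fairview: Fairview wins 24–19.
Avon vs Kenton: Kenton wins 24–19.
Fairview vs Kenton: Kenton wins 31–12.
Kenton beats each rival — Brookfield (36–7), Dover (33–10), Harrow (33–10), Avon (24–19), Fairview (31–12) — so Kenton is the Condorcet winner.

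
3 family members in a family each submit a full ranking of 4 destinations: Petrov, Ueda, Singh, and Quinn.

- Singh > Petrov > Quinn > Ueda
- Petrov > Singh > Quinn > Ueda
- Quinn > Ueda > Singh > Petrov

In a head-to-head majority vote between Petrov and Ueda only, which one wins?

Ballots ranking Petrov above Ueda: 2.
Ballots ranking Ueda above Petrov: 1.
Petrov wins the head-to-head, 2–1.

Petrov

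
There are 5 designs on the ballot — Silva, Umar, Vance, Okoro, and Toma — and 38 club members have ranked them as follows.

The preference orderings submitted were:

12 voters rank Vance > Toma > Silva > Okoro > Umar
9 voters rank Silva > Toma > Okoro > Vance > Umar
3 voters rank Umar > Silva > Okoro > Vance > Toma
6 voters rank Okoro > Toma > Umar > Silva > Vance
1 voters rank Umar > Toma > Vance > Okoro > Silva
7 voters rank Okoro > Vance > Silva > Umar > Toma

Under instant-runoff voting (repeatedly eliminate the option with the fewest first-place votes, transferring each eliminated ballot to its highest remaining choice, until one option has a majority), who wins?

Round 1: Okoro 13, Vance 12, Silva 9, Umar 4, Toma 0. Toma has the fewest and is eliminated.
Round 2: Okoro 13, Vance 12, Silva 9, Umar 4. Umar has the fewest and is eliminated.
Round 3: Vance 13, Okoro 13, Silva 12. Silva has the fewest and is eliminated.
Round 4: Okoro 25, Vance 13. Okoro has a majority.

Okoro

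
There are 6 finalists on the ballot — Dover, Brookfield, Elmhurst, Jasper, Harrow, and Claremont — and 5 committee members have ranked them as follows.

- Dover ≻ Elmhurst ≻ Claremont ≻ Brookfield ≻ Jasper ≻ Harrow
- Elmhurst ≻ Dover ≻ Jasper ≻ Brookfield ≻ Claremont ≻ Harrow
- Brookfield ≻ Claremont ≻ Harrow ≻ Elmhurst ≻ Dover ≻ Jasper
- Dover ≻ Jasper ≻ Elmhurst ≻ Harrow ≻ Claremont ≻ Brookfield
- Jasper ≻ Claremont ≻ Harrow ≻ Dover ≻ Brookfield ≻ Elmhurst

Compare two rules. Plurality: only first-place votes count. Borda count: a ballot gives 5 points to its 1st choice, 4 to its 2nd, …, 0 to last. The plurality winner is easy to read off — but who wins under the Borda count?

Plurality first-place counts: Dover 2, Brookfield 1, Elmhurst 1, Jasper 1, Harrow 0, Claremont 0 → Dover.
Borda totals: Dover 17, Brookfield 10, Elmhurst 14, Jasper 13, Harrow 8, Claremont 13 → Dover.

Dover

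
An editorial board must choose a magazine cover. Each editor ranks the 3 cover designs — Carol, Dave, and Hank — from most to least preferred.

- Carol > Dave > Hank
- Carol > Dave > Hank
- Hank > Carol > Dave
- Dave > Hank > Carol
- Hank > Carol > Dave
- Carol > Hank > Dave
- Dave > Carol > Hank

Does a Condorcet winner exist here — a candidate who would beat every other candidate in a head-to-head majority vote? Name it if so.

Carol

Head-to-head results (7 voters total):
Carol vs Dave: Carol wins 5–2.
Carol vs Hank: Carol wins 4–3.
Dave vs Hank: Dave wins 4–3.
Carol beats each rival — Dave (5–2), Hank (4–3) — so Carol is the Condorcet winner.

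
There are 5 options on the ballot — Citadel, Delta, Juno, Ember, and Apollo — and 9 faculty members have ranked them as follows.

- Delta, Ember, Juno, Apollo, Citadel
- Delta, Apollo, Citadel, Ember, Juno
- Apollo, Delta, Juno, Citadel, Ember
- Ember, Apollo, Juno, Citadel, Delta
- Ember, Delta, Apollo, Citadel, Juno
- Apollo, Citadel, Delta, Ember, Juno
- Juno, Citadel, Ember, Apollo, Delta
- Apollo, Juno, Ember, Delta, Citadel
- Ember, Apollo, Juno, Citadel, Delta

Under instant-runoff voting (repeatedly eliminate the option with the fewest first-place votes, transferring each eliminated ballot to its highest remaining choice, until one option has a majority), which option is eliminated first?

Round 1: Ember 3, Apollo 3, Delta 2, Juno 1, Citadel 0. Citadel has the fewest and is eliminated.
Round 2: Ember 3, Apollo 3, Delta 2, Juno 1. Juno has the fewest and is eliminated.
Round 3: Ember 4, Apollo 3, Delta 2. Delta has the fewest and is eliminated.
Round 4: Ember 5, Apollo 4. Ember has a majority.

Citadel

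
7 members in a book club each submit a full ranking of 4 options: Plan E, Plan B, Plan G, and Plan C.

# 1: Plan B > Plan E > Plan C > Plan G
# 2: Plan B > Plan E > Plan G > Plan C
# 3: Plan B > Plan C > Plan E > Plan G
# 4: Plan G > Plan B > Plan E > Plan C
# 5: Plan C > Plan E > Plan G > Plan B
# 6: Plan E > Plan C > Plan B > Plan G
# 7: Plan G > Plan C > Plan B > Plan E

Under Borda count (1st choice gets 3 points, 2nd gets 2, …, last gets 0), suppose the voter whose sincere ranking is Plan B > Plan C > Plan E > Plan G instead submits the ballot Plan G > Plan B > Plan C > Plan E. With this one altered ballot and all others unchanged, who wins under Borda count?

Plan B

Borda totals with the altered ballot: Plan E 10, Plan B 12, Plan G 11, Plan C 9.
The winner is unchanged: still Plan B.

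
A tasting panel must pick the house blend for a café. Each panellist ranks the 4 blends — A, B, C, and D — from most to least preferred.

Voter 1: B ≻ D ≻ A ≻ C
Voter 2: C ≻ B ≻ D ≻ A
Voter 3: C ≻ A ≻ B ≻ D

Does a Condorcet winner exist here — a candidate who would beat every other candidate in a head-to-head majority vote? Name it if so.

Head-to-head results (3 voters total):
A vs B: B wins 2–1.
A vs C: C wins 2–1.
A vs D: D wins 2–1.
B vs C: C wins 2–1.
B vs D: B wins 3–0.
C vs D: C wins 2–1.
C beats each rival — A (2–1), B (2–1), D (2–1) — so C is the Condorcet winner.

C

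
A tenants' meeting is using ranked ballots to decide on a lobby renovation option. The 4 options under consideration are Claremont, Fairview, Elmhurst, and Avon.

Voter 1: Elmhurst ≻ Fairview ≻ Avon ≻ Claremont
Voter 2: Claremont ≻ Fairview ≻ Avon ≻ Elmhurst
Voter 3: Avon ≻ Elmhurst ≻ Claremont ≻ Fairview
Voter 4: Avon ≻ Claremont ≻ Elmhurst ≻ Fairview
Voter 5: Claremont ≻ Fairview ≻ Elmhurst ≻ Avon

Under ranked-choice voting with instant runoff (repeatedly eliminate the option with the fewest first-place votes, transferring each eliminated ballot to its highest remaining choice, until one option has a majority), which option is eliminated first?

Fairview

Round 1: Claremont 2, Avon 2, Elmhurst 1, Fairview 0. Fairview has the fewest and is eliminated.
Round 2: Claremont 2, Avon 2, Elmhurst 1. Elmhurst has the fewest and is eliminated.
Round 3: Avon 3, Claremont 2. Avon has a majority.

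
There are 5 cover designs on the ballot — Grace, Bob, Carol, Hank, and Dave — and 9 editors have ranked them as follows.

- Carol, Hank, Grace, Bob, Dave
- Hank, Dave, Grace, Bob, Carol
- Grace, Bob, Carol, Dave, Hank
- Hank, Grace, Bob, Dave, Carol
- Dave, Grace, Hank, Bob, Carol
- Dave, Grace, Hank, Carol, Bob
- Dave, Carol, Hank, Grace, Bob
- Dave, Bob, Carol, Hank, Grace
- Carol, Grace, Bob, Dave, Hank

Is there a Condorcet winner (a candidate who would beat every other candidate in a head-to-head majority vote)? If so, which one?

Head-to-head results (9 voters total):
Grace vs Bob: Grace wins 8–1.
Grace vs Carol: Grace wins 5–4.
Grace vs Hank: Hank wins 5–4.
Grace vs Dave: Dave wins 5–4.
Bob vs Carol: Bob wins 5–4.
Bob vs Hank: Hank wins 6–3.
Bob vs Dave: Dave wins 5–4.
Carol vs Hank: Carol wins 5–4.
Carol vs Dave: Dave wins 6–3.
Hank vs Dave: Dave wins 6–3.
Dave beats each rival — Grace (5–4), Bob (5–4), Carol (6–3), Hank (6–3) — so Dave is the Condorcet winner.

Dave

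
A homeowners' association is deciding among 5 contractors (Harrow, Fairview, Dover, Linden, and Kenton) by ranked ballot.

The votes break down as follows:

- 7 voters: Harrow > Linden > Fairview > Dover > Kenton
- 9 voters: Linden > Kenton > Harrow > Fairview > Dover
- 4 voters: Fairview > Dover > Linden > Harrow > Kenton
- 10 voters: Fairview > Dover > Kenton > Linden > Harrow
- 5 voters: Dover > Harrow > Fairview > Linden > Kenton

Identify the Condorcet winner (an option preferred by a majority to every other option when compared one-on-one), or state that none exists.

None — there is no Condorcet winner

Head-to-head results (35 voters total):
Harrow vs Fairview: Harrow wins 21–14.
Harrow vs Dover: Dover wins 19–16.
Harrow vs Linden: Linden wins 23–12.
Harrow vs Kenton: Kenton wins 19–16.
Fairview vs Dover: Fairview wins 30–5.
Fairview vs Linden: Fairview wins 19–16.
Fairview vs Kenton: Fairview wins 26–9.
Dover vs Linden: Dover wins 19–16.
Dover vs Kenton: Dover wins 26–9.
Linden vs Kenton: Linden wins 25–10.
No candidate beats all others: Harrow beats Fairview beats Dover beats Harrow, a majority cycle.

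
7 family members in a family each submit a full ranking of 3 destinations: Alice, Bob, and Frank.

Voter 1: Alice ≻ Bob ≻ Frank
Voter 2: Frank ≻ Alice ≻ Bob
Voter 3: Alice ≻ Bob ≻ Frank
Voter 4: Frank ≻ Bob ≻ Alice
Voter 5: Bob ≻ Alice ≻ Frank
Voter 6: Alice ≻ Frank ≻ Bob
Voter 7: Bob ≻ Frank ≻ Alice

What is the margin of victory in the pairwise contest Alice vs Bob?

1

Ballots ranking Alice above Bob: 4.
Ballots ranking Bob above Alice: 3.
Alice wins 4–3, a margin of 1.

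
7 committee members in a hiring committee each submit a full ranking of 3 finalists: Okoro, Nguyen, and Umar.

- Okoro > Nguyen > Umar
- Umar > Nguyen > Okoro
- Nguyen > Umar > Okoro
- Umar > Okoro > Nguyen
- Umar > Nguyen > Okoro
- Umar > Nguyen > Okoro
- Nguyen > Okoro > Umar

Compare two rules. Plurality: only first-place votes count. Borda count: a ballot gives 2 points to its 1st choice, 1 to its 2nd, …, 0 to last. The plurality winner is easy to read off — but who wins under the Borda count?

Umar

Plurality first-place counts: Okoro 1, Nguyen 2, Umar 4 → Umar.
Borda totals: Okoro 4, Nguyen 8, Umar 9 → Umar.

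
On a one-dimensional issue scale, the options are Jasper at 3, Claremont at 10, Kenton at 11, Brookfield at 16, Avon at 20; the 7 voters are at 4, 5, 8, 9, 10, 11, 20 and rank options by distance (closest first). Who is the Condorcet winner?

With single-peaked preferences on a line, the Condorcet winner is the candidate closest to the median voter.
The median voter (position 9) is closest to Claremont at 10.
Check: Claremont vs Avon — voters closer to Claremont: 6 of 7.

Claremont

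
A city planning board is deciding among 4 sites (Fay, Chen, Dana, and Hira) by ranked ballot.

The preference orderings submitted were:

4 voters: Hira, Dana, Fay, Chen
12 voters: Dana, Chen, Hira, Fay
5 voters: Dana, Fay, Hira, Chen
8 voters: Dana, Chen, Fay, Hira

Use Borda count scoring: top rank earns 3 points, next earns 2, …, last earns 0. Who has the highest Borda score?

Borda scores:
  Fay: 4·1 + 12·0 + 5·2 + 8·1 = 22
  Chen: 4·0 + 12·2 + 5·0 + 8·2 = 40
  Dana: 4·2 + 12·3 + 5·3 + 8·3 = 83
  Hira: 4·3 + 12·1 + 5·1 + 8·0 = 29
Dana has the highest total.

Dana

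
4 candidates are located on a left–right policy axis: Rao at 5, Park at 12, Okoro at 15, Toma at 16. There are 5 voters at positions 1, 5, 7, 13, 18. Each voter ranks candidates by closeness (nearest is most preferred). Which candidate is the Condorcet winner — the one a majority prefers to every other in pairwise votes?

Rao

With single-peaked preferences on a line, the Condorcet winner is the candidate closest to the median voter.
The median voter (position 7) is closest to Rao at 5.
Check: Rao vs Toma — voters closer to Rao: 3 of 5.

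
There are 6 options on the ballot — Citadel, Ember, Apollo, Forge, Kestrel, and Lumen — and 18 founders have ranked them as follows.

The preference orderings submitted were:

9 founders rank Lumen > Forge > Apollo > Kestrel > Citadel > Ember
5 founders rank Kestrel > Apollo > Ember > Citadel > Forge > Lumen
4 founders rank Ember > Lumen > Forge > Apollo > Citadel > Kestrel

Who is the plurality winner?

Lumen

First-place vote totals:
  Citadel: 0
  Ember: 4
  Apollo: 0
  Forge: 0
  Kestrel: 5
  Lumen: 9
Lumen has the most first-place votes.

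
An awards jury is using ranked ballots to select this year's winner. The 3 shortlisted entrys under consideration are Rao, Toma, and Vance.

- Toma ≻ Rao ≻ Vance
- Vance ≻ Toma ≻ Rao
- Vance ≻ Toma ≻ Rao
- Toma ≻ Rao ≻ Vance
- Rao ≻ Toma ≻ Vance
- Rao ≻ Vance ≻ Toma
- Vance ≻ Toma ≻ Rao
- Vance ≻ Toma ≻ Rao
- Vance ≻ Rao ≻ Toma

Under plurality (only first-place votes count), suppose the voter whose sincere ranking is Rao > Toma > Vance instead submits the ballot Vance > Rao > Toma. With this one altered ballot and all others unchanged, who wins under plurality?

First-place totals with the altered ballot: Rao 1, Toma 2, Vance 6.
The winner is unchanged: still Vance.

Vance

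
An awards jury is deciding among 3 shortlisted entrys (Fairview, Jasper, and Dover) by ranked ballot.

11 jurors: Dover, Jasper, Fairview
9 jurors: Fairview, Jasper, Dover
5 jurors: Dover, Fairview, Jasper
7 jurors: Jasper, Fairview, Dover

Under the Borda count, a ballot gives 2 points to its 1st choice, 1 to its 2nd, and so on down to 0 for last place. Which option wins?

Borda scores:
  Fairview: 11·0 + 9·2 + 5·1 + 7·1 = 30
  Jasper: 11·1 + 9·1 + 5·0 + 7·2 = 34
  Dover: 11·2 + 9·0 + 5·2 + 7·0 = 32
Jasper has the highest total.

Jasper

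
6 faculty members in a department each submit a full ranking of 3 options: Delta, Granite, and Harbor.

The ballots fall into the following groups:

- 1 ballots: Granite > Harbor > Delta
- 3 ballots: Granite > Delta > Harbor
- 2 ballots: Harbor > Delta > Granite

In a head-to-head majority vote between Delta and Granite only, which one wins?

Ballots ranking Delta above Granite: 2.
Ballots ranking Granite above Delta: 1+3 = 4.
Granite wins the head-to-head, 4–2.

Granite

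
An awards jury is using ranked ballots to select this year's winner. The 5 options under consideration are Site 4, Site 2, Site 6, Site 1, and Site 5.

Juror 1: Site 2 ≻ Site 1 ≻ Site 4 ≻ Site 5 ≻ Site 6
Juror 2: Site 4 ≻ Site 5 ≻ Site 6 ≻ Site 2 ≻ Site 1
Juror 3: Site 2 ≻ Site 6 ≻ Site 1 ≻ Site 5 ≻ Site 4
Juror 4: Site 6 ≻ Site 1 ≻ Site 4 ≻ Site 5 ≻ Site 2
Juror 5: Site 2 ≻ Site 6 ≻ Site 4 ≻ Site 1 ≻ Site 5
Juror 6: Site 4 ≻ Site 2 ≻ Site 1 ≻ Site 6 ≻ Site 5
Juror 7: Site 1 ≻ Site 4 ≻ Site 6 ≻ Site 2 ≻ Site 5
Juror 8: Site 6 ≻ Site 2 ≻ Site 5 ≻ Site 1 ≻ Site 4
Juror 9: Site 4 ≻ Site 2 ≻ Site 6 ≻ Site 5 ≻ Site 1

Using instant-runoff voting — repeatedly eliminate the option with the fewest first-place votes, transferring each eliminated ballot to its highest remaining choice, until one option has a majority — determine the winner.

Site 4

Round 1: Site 4 3, Site 2 3, Site 6 2, Site 1 1, Site 5 0. Site 5 has the fewest and is eliminated.
Round 2: Site 4 3, Site 2 3, Site 6 2, Site 1 1. Site 1 has the fewest and is eliminated.
Round 3: Site 4 4, Site 2 3, Site 6 2. Site 6 has the fewest and is eliminated.
Round 4: Site 4 5, Site 2 4. Site 4 has a majority.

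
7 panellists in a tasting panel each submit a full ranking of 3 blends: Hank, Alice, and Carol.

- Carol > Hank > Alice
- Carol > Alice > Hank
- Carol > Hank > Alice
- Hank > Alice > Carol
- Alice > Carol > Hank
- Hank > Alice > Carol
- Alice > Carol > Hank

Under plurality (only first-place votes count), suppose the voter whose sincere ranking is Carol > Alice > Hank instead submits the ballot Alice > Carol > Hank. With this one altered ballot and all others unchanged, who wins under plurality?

First-place totals with the altered ballot: Hank 2, Alice 3, Carol 2.
The switch changes the winner from Carol to Alice.

Alice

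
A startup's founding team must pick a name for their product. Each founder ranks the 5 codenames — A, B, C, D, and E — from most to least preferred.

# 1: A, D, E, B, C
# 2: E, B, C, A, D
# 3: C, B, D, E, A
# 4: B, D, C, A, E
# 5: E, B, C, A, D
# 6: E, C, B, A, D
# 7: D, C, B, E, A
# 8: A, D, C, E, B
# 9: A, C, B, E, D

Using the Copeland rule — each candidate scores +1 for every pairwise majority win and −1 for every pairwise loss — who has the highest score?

C

Pairwise results:
  A vs B: B wins 6–3.
  A vs C: C wins 6–3.
  A vs D: A wins 6–3.
  A vs E: E wins 5–4.
  B vs C: C wins 5–4.
  B vs D: B wins 6–3.
  B vs E: E wins 5–4.
  C vs D: C wins 5–4.
  C vs E: C wins 5–4.
  D vs E: D wins 5–4.
Copeland scores (wins − losses):
  A: 1 − 3 = -2
  B: 2 − 2 = 0
  C: 4 − 0 = 4
  D: 1 − 3 = -2
  E: 2 − 2 = 0
C has the best Copeland score.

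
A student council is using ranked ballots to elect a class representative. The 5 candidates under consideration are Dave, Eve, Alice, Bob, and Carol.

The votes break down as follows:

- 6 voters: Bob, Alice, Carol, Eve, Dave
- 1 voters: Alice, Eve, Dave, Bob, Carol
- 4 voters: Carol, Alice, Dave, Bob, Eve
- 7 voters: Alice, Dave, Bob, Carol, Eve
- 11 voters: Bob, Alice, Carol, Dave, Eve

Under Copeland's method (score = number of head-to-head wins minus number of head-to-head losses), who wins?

Pairwise results:
  Dave vs Eve: Dave wins 22–7.
  Dave vs Alice: Alice wins 29–0.
  Dave vs Bob: Bob wins 17–12.
  Dave vs Carol: Carol wins 21–8.
  Eve vs Alice: Alice wins 29–0.
  Eve vs Bob: Bob wins 28–1.
  Eve vs Carol: Carol wins 28–1.
  Alice vs Bob: Bob wins 17–12.
  Alice vs Carol: Alice wins 25–4.
  Bob vs Carol: Bob wins 25–4.
Copeland scores (wins − losses):
  Dave: 1 − 3 = -2
  Eve: 0 − 4 = -4
  Alice: 3 − 1 = 2
  Bob: 4 − 0 = 4
  Carol: 2 − 2 = 0
Bob has the best Copeland score.

Bob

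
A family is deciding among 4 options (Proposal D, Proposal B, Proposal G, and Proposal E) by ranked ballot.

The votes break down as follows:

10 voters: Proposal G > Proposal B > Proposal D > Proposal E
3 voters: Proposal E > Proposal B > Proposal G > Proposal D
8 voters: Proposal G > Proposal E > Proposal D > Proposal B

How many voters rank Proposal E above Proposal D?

11

Ballots ranking Proposal E above Proposal D: 3+8 = 11.
Ballots ranking Proposal D above Proposal E: 10.
So 11 of 21 voters prefer Proposal E to Proposal D.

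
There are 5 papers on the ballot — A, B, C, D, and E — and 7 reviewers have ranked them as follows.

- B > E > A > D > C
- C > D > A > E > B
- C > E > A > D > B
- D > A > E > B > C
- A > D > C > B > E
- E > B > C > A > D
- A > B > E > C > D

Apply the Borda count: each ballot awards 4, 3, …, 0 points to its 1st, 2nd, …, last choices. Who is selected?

Borda scores:
  A: 2 + 2 + 2 + 3 + 4 + 1 + 4 = 18
  B: 4 + 0 + 0 + 1 + 1 + 3 + 3 = 12
  C: 0 + 4 + 4 + 0 + 2 + 2 + 1 = 13
  D: 1 + 3 + 1 + 4 + 3 + 0 + 0 = 12
  E: 3 + 1 + 3 + 2 + 0 + 4 + 2 = 15
A has the highest total.

A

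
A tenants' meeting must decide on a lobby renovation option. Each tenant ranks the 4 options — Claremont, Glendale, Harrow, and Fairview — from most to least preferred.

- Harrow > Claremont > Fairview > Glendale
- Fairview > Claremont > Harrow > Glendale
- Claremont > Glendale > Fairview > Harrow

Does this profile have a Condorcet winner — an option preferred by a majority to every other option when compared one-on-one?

Yes

Head-to-head results (3 voters total):
Claremont vs Glendale: Claremont wins 3–0.
Claremont vs Harrow: Claremont wins 2–1.
Claremont vs Fairview: Claremont wins 2–1.
Glendale vs Harrow: Harrow wins 2–1.
Glendale vs Fairview: Fairview wins 2–1.
Harrow vs Fairview: Fairview wins 2–1.
Claremont beats each rival — Glendale (3–0), Harrow (2–1), Fairview (2–1) — so Claremont is the Condorcet winner.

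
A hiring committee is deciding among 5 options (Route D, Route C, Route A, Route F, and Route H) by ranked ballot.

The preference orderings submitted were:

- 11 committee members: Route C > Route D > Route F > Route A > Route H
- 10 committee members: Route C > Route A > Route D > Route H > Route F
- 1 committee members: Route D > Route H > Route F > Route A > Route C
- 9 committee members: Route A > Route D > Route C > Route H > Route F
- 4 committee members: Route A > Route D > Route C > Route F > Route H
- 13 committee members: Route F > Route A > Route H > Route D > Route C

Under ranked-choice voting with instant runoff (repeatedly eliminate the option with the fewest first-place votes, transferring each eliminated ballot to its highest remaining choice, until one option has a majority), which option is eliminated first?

Route H

Round 1: Route C 21, Route A 13, Route F 13, Route D 1, Route H 0. Route H has the fewest and is eliminated.
Round 2: Route C 21, Route A 13, Route F 13, Route D 1. Route D has the fewest and is eliminated.
Round 3: Route C 21, Route F 14, Route A 13. Route A has the fewest and is eliminated.
Round 4: Route C 34, Route F 14. Route C has a majority.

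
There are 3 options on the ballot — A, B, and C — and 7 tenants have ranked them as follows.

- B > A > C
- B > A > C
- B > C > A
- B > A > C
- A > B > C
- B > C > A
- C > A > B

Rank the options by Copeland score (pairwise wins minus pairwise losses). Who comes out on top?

Pairwise results:
  A vs B: B wins 5–2.
  A vs C: A wins 4–3.
  B vs C: B wins 6–1.
Copeland scores (wins − losses):
  A: 1 − 1 = 0
  B: 2 − 0 = 2
  C: 0 − 2 = -2
B has the best Copeland score.

B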